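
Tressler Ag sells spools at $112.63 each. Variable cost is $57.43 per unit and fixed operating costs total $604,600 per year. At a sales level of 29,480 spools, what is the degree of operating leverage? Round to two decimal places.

1.59

At 29,480 units, contribution = 29,480 × $55.20 = $1,627,296.00.
EBIT = $1,627,296.00 − $604,600 = $1,022,696.00.
Degree of operating leverage = $1,627,296.00 / $1,022,696.00 = 1.5912.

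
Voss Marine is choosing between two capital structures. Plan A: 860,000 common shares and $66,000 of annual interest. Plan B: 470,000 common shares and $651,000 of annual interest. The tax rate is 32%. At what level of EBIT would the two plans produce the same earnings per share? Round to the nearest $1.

$1,356,000

Set EPS_A = EPS_B: (EBIT − $66,000)(1 − 0.32) ÷ 860,000 = (EBIT − $651,000)(1 − 0.32) ÷ 470,000.
Cancelling (1 − t) and cross-multiplying: 470,000·(EBIT − 66,000) = 860,000·(EBIT − 651,000).
Solving, EBIT = (651,000·860,000 − 66,000·470,000) / (860,000 − 470,000) = 528,840,000,000 / 390,000 = 1,356,000.00.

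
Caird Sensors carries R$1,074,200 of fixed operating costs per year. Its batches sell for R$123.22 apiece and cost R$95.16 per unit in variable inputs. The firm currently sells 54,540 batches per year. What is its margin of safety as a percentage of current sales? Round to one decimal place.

29.8%

Unit CM = price − variable cost = R$123.22 − R$95.16 = R$28.06. Break-even units = R$1,074,200 ÷ R$28.06 = 38,282.25; break-even revenue = 38,282.25 × R$123.22 = R$4,717,139.13.
Current sales = 54,540 × R$123.22 = R$6,720,418.80.
Margin of safety = (R$6,720,418.80 − R$4,717,139.13) ÷ R$6,720,418.80 = 29.8%.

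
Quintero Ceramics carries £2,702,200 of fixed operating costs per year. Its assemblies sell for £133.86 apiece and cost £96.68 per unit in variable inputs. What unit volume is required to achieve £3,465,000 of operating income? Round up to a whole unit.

165,875 assemblies

Unit CM = price − variable cost = £133.86 − £96.68 = £37.18.
Required volume = (fixed costs + target profit) ÷ CM = (£2,702,200 + £3,465,000) ÷ £37.18 = 165,874.13, so 165,875 assemblies.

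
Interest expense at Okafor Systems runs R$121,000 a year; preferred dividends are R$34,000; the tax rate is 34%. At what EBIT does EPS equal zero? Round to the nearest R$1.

Preferred dividends are paid after tax, so their pre-tax equivalent is R$34,000 ÷ (1 − 0.34) = R$51,515.15.
EPS = 0 when EBIT covers interest plus the pre-tax preferred burden: R$121,000 + R$51,515.15 = R$172,515.15.

R$172,515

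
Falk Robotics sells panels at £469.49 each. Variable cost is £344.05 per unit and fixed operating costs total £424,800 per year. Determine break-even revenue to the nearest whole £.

£1,589,918

Contribution margin per unit = £469.49 − £344.05 = £125.44, a CM ratio of £125.44 ÷ £469.49 = 0.2672.
Break-even sales = FC ÷ CM ratio = £424,800 × £469.49 / £125.44 = £1,589,918.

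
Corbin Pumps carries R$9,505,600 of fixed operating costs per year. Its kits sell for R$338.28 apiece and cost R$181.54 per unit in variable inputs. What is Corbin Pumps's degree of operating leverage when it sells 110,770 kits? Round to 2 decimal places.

2.21

Contribution at this volume is 110,770 × R$156.74 = R$17,362,089.80.
EBIT = R$17,362,089.80 − R$9,505,600 = R$7,856,489.80.
Degree of operating leverage = R$17,362,089.80 / R$7,856,489.80 = 2.2099.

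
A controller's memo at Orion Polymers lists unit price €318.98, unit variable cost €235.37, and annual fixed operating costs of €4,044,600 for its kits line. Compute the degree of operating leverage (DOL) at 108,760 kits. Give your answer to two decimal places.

1.80

Contribution at this volume is 108,760 × €83.61 = €9,093,423.60.
Subtracting fixed costs: EBIT = €9,093,423.60 − €4,044,600 = €5,048,823.60.
So DOL = total CM / EBIT = €9,093,423.60 / €5,048,823.60 = 1.8011.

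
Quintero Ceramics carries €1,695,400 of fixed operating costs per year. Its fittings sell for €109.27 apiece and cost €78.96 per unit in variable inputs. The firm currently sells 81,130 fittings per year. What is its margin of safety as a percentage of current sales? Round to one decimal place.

31.1%

Unit CM = price − variable cost = €109.27 − €78.96 = €30.31. Break-even units = €1,695,400 ÷ €30.31 = 55,935.33; break-even revenue = 55,935.33 × €109.27 = €6,112,054.04.
Actual sales revenue = 81,130 × €109.27 = €8,865,075.10.
Margin of safety = (€8,865,075.10 − €6,112,054.04) ÷ €8,865,075.10 = 31.1%.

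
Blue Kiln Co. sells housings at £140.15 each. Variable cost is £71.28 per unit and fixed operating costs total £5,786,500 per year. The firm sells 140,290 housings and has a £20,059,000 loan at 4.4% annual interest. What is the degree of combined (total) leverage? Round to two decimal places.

At 140,290 units, contribution = 140,290 × £68.87 = £9,661,772.30.
Subtracting fixed costs: EBIT = £9,661,772.30 − £5,786,500 = £3,875,272.30. Interest = £882,596.00.
DOL = £9,661,772.30 ÷ £3,875,272.30 = 2.4932; DFL = £3,875,272.30 ÷ £2,992,676.30 = 1.2949.
DCL = DOL × DFL = 2.4932 × 1.2949 = 3.2284.

3.23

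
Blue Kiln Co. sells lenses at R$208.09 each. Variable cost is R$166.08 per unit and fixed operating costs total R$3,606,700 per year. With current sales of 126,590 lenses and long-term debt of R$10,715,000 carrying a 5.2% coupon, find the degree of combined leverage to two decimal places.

Contribution at this volume is 126,590 × R$42.01 = R$5,318,045.90.
EBIT = R$5,318,045.90 − R$3,606,700 = R$1,711,345.90. Interest = R$557,180.00.
DOL = R$5,318,045.90 ÷ R$1,711,345.90 = 3.1075; DFL = R$1,711,345.90 ÷ R$1,154,165.90 = 1.4828.
DCL = DOL × DFL = 3.1075 × 1.4828 = 4.6078.

4.61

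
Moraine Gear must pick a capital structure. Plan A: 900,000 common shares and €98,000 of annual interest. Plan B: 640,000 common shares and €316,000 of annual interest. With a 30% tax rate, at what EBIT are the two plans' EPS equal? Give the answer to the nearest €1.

€852,615

Set EPS_A = EPS_B: (EBIT − €98,000)(1 − 0.30) ÷ 900,000 = (EBIT − €316,000)(1 − 0.30) ÷ 640,000.
Cancelling (1 − t) and cross-multiplying: 640,000·(EBIT − 98,000) = 900,000·(EBIT − 316,000).
EBIT × (900,000 − 640,000) = 316,000 × 900,000 − 98,000 × 640,000 = 221,680,000,000, so EBIT = 221,680,000,000 ÷ 260,000 = 852,615.38.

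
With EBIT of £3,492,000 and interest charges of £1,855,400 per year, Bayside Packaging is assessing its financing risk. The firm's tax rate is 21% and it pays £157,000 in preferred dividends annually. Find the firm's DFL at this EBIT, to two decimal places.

2.43

Annual interest charges come to £1,855,400.00.
Preferred dividends grossed up pre-tax: £157,000 / (1 − 0.21) = £198,734.18.
DFL = EBIT ÷ [EBIT − I − D_p/(1−t)] = £3,492,000 ÷ [£3,492,000 − £1,855,400.00 − £198,734.18] = £3,492,000 ÷ £1,437,865.82 = 2.4286.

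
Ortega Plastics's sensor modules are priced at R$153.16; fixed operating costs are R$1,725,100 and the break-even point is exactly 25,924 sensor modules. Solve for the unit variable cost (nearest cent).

At break-even, FC = Q × (P − VC), so P − VC = R$1,725,100 ÷ 25,924 = R$66.5445.
Hence VC = price − CM = R$153.16 − R$66.5445 = R$86.62.

R$86.62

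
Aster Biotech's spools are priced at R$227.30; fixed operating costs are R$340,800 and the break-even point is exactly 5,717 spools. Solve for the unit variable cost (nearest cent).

Contribution per unit must be FC / Q = R$340,800 / 5,717 = R$59.6117.
Variable cost per unit = R$227.30 − R$59.6117 = R$167.69.

R$167.69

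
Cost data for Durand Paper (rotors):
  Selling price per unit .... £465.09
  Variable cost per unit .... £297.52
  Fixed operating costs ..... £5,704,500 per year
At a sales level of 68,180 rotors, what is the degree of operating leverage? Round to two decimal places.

2.00

At 68,180 units, contribution = 68,180 × £167.57 = £11,424,922.60.
EBIT = £11,424,922.60 − £5,704,500 = £5,720,422.60.
Degree of operating leverage = £11,424,922.60 / £5,720,422.60 = 1.9972.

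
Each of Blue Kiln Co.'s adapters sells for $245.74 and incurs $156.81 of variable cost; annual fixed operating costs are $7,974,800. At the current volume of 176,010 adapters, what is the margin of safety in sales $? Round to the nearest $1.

Unit CM = price − variable cost = $245.74 − $156.81 = $88.93. Break-even units = $7,974,800 ÷ $88.93 = 89,675.03; break-even revenue = 89,675.03 × $245.74 = $22,036,740.72.
Actual sales revenue = 176,010 × $245.74 = $43,252,697.40.
Margin of safety = $43,252,697.40 − $22,036,740.72 = $21,215,957.

$21,215,957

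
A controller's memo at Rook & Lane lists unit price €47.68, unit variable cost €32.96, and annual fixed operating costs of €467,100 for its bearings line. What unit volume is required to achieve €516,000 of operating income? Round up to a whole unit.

Unit CM = price − variable cost = €47.68 − €32.96 = €14.72.
Units = (FC + target) / CM = (€467,100 + €516,000) / €14.72 = 66,786.68, so 66,787 bearings.

66,787 bearings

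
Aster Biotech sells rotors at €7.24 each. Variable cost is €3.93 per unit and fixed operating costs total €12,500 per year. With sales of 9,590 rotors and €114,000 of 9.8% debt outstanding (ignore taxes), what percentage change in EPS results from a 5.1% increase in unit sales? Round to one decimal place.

+20.1%

Total contribution margin = 9,590 × €3.31 = €31,742.90.
EBIT = €31,742.90 − €12,500 = €19,242.90.
After interest of €11,172.00, pre-tax earnings = €8,070.90.
Degree of combined leverage = contribution ÷ (EBIT − I) = €31,742.90 ÷ €8,070.90 = 3.9330.
%ΔEPS = DCL × %ΔSales = 3.9330 × +5.1% = +20.1%.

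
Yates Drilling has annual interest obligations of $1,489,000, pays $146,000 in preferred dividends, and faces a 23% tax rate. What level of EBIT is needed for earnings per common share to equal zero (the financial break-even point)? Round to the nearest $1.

$1,678,610

Preferred dividends are paid after tax, so their pre-tax equivalent is $146,000 ÷ (1 − 0.23) = $189,610.39.
Financial break-even EBIT = interest + D_p ÷ (1 − t) = $1,489,000 + $189,610.39 = $1,678,610.39.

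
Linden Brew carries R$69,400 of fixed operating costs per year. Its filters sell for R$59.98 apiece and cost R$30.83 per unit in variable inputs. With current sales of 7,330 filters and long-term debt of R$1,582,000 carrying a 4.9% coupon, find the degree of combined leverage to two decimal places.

Total contribution margin = 7,330 × R$29.15 = R$213,669.50.
EBIT = R$213,669.50 − R$69,400 = R$144,269.50. Interest = R$77,518.00.
DOL = R$213,669.50 ÷ R$144,269.50 = 1.4810; DFL = R$144,269.50 ÷ R$66,751.50 = 2.1613.
Combined leverage = 1.4810 × 2.1613 = 3.2009.

3.20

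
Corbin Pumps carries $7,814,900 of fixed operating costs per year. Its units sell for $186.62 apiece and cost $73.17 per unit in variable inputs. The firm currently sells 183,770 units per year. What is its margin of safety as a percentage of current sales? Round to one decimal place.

62.5%

Unit CM = price − variable cost = $186.62 − $73.17 = $113.45. Break-even units = $7,814,900 ÷ $113.45 = 68,884.09; break-even revenue = 68,884.09 × $186.62 = $12,855,148.86.
Actual sales revenue = 183,770 × $186.62 = $34,295,157.40.
Margin of safety = ($34,295,157.40 − $12,855,148.86) ÷ $34,295,157.40 = 62.5%.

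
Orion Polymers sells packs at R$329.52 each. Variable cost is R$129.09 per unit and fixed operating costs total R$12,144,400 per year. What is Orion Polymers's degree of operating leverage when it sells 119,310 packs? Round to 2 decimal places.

Contribution at this volume is 119,310 × R$200.43 = R$23,913,303.30.
EBIT = R$23,913,303.30 − R$12,144,400 = R$11,768,903.30.
DOL = contribution ÷ EBIT = R$23,913,303.30 ÷ R$11,768,903.30 = 2.0319.

2.03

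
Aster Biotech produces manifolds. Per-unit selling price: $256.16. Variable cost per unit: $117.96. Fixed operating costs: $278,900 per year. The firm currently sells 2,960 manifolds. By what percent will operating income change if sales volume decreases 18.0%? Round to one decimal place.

Total contribution margin = 2,960 × $138.20 = $409,072.00.
EBIT = $409,072.00 − $278,900 = $130,172.00.
So DOL = total CM / EBIT = $409,072.00 / $130,172.00 = 3.1425.
So EBIT moves 3.1425 × (-18.0%) = -56.6%.

-56.6%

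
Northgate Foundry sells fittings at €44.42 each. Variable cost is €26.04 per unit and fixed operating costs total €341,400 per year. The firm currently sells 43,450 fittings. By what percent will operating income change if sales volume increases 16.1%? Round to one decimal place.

Total contribution margin = 43,450 × €18.38 = €798,611.00.
Operating income = contribution − fixed costs = €798,611.00 − €341,400 = €457,211.00.
Degree of operating leverage = €798,611.00 / €457,211.00 = 1.7467.
So EBIT moves 1.7467 × (+16.1%) = +28.1%.

+28.1%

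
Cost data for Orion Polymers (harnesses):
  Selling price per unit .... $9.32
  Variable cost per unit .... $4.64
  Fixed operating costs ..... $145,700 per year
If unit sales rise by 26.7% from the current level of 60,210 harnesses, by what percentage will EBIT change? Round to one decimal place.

+55.3%

Contribution at this volume is 60,210 × $4.68 = $281,782.80.
EBIT = $281,782.80 − $145,700 = $136,082.80.
Degree of operating leverage = $281,782.80 / $136,082.80 = 2.0707.
So EBIT moves 2.0707 × (+26.7%) = +55.3%.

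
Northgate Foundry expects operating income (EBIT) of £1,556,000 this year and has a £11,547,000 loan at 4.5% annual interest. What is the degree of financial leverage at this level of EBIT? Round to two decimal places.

Annual interest charges come to £519,615.00.
DFL = EBIT ÷ (EBIT − I) = £1,556,000 ÷ (£1,556,000 − £519,615.00) = £1,556,000 ÷ £1,036,385.00 = 1.5014.

1.50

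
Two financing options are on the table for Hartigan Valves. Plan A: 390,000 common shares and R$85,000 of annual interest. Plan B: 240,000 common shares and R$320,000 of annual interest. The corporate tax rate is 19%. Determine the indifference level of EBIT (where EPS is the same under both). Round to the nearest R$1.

Set EPS_A = EPS_B: (EBIT − R$85,000)(1 − 0.19) ÷ 390,000 = (EBIT − R$320,000)(1 − 0.19) ÷ 240,000.
The (1 − t) factor cancels: (EBIT − 85,000) × 240,000 = (EBIT − 320,000) × 390,000.
EBIT × (390,000 − 240,000) = 320,000 × 390,000 − 85,000 × 240,000 = 104,400,000,000, so EBIT = 104,400,000,000 ÷ 150,000 = 696,000.00.

R$696,000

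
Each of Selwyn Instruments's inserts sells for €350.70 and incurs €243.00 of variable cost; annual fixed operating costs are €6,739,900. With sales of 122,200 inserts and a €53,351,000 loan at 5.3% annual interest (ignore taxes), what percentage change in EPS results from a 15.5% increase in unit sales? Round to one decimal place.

+56.8%

Contribution at this volume is 122,200 × €107.70 = €13,160,940.00.
Operating income = contribution − fixed costs = €13,160,940.00 − €6,739,900 = €6,421,040.00.
Interest = €2,827,603.00, so EBIT − I = €3,593,437.00.
Degree of combined leverage = contribution ÷ (EBIT − I) = €13,160,940.00 ÷ €3,593,437.00 = 3.6625.
EPS therefore changes by 3.6625 × (+15.5%) = +56.8%.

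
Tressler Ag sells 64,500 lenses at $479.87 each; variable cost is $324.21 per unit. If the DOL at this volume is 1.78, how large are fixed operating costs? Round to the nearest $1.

At 64,500 units, contribution = 64,500 × $155.66 = $10,040,070.00.
Since DOL = CM ÷ EBIT, EBIT = $10,040,070.00 ÷ 1.78 = $5,640,488.76.
And FC = contribution − EBIT = $10,040,070.00 − $5,640,488.76 = $4,399,581.

$4,399,581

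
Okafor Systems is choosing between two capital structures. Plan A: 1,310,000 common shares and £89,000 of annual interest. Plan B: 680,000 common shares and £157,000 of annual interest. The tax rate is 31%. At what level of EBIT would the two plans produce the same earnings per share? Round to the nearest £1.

£230,397

Set EPS_A = EPS_B: (EBIT − £89,000)(1 − 0.31) ÷ 1,310,000 = (EBIT − £157,000)(1 − 0.31) ÷ 680,000.
Cancelling (1 − t) and cross-multiplying: 680,000·(EBIT − 89,000) = 1,310,000·(EBIT − 157,000).
EBIT × (1,310,000 − 680,000) = 157,000 × 1,310,000 − 89,000 × 680,000 = 145,150,000,000, so EBIT = 145,150,000,000 ÷ 630,000 = 230,396.83.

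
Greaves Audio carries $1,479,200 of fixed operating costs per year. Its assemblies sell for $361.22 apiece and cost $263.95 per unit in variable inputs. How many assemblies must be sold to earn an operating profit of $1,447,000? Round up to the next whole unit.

Unit CM = price − variable cost = $361.22 − $263.95 = $97.27.
Need Q such that Q × $97.27 − $1,479,200 = $1,447,000, i.e. Q = $2,926,200 / $97.27 = 30,083.27 → 30,084.

30,084 assemblies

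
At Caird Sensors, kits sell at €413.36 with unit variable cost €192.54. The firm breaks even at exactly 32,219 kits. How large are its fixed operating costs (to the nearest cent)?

Each unit contributes €413.36 − €192.54 = €220.82.
Since BE = FC / CM, FC = 32,219 × €220.82 = €7,114,599.58.

€7,114,599.58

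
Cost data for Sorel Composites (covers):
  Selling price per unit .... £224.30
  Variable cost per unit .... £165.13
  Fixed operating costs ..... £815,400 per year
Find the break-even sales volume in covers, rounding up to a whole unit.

13,781 covers

Unit CM = price − variable cost = £224.30 − £165.13 = £59.17.
Break-even Q = £815,400 / £59.17 = 13,780.63 → 13,781 covers.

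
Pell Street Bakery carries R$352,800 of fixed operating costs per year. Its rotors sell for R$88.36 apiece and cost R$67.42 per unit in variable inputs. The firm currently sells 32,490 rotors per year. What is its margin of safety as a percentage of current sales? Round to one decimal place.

Each unit contributes R$88.36 − R$67.42 = R$20.94. Break-even units = R$352,800 ÷ R$20.94 = 16,848.14; break-even revenue = 16,848.14 × R$88.36 = R$1,488,701.43.
Actual sales revenue = 32,490 × R$88.36 = R$2,870,816.40.
Margin of safety = (R$2,870,816.40 − R$1,488,701.43) ÷ R$2,870,816.40 = 48.1%.

48.1%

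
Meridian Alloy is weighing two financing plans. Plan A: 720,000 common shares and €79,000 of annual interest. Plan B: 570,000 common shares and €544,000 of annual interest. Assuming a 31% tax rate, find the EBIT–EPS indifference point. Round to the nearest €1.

Set EPS_A = EPS_B: (EBIT − €79,000)(1 − 0.31) ÷ 720,000 = (EBIT − €544,000)(1 − 0.31) ÷ 570,000.
The (1 − t) factor cancels: (EBIT − 79,000) × 570,000 = (EBIT − 544,000) × 720,000.
EBIT × (720,000 − 570,000) = 544,000 × 720,000 − 79,000 × 570,000 = 346,650,000,000, so EBIT = 346,650,000,000 ÷ 150,000 = 2,311,000.00.

€2,311,000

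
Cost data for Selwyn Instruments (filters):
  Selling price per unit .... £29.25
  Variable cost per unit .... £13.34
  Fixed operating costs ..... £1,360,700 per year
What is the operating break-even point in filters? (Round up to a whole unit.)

85,525 filters

Contribution margin per unit = £29.25 − £13.34 = £15.91.
Units to break even: £1,360,700 ÷ £15.91 = 85,524.83, rounded up to 85,525.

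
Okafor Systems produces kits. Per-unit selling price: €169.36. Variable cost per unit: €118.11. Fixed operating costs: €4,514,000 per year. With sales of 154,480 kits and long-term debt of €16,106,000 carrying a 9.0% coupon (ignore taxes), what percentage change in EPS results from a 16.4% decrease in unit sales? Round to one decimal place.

Total contribution margin = 154,480 × €51.25 = €7,917,100.00.
Subtracting fixed costs: EBIT = €7,917,100.00 − €4,514,000 = €3,403,100.00.
Interest = €1,449,540.00, so EBIT − I = €1,953,560.00.
Degree of combined leverage = contribution ÷ (EBIT − I) = €7,917,100.00 ÷ €1,953,560.00 = 4.0527.
EPS therefore changes by 4.0527 × (-16.4%) = -66.5%.

-66.5%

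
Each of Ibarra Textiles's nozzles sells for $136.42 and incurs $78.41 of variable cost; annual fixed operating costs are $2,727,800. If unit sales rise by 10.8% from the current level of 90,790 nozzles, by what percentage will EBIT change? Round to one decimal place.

At 90,790 units, contribution = 90,790 × $58.01 = $5,266,727.90.
EBIT = $5,266,727.90 − $2,727,800 = $2,538,927.90.
Degree of operating leverage = $5,266,727.90 / $2,538,927.90 = 2.0744.
So EBIT moves 2.0744 × (+10.8%) = +22.4%.

+22.4%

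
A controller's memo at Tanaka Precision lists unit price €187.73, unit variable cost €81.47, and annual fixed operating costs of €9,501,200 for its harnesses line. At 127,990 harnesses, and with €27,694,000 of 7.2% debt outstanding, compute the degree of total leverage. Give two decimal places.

Total contribution margin = 127,990 × €106.26 = €13,600,217.40.
Operating income = contribution − fixed costs = €13,600,217.40 − €9,501,200 = €4,099,017.40. Interest = €1,993,968.00, so EBIT − I = €2,105,049.40.
Degree of total leverage = total CM / (EBIT − interest) = €13,600,217.40 / €2,105,049.40 = 6.4608.

6.46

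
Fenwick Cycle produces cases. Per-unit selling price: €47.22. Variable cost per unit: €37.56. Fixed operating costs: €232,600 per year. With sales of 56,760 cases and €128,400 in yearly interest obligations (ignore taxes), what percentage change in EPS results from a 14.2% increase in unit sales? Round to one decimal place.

+41.6%

At 56,760 units, contribution = 56,760 × €9.66 = €548,301.60.
Subtracting fixed costs: EBIT = €548,301.60 − €232,600 = €315,701.60.
After interest of €128,400.00, pre-tax earnings = €187,301.60.
DCL = total CM / (EBIT − I) = €548,301.60 / €187,301.60 = 2.9274.
%ΔEPS = DCL × %ΔSales = 2.9274 × +14.2% = +41.6%.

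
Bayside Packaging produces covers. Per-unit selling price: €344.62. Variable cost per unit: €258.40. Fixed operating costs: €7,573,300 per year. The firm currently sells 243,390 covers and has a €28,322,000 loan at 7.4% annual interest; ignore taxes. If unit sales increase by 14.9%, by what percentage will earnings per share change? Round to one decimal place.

Contribution at this volume is 243,390 × €86.22 = €20,985,085.80.
Operating income = contribution − fixed costs = €20,985,085.80 − €7,573,300 = €13,411,785.80.
Interest = €2,095,828.00, so EBIT − I = €11,315,957.80.
Degree of combined leverage = contribution ÷ (EBIT − I) = €20,985,085.80 ÷ €11,315,957.80 = 1.8545.
EPS therefore changes by 1.8545 × (+14.9%) = +27.6%.

+27.6%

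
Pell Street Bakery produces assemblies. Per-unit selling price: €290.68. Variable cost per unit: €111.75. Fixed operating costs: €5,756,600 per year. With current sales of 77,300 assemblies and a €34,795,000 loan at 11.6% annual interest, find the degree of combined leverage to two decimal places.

Contribution at this volume is 77,300 × €178.93 = €13,831,289.00.
Subtracting fixed costs: EBIT = €13,831,289.00 − €5,756,600 = €8,074,689.00. Interest = €4,036,220.00.
DOL = €13,831,289.00 ÷ €8,074,689.00 = 1.7129; DFL = €8,074,689.00 ÷ €4,038,469.00 = 1.9994.
DCL = DOL × DFL = 1.7129 × 1.9994 = 3.4248.

3.42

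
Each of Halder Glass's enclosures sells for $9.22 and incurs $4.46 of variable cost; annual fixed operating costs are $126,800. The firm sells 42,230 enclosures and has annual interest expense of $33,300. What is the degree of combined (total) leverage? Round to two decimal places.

4.91

Total contribution margin = 42,230 × $4.76 = $201,014.80.
Subtracting fixed costs: EBIT = $201,014.80 − $126,800 = $74,214.80. Interest = $33,300.00.
DOL = $201,014.80 ÷ $74,214.80 = 2.7086; DFL = $74,214.80 ÷ $40,914.80 = 1.8139.
DCL = DOL × DFL = 2.7086 × 1.8139 = 4.9131.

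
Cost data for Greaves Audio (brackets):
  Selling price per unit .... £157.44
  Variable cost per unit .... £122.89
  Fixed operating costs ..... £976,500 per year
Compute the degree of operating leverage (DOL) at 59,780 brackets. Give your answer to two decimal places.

1.90

Total contribution margin = 59,780 × £34.55 = £2,065,399.00.
Operating income = contribution − fixed costs = £2,065,399.00 − £976,500 = £1,088,899.00.
Degree of operating leverage = £2,065,399.00 / £1,088,899.00 = 1.8968.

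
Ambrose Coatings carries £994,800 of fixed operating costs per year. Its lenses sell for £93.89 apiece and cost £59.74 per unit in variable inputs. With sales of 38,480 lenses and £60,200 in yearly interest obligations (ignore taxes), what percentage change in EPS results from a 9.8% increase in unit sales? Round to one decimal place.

Contribution at this volume is 38,480 × £34.15 = £1,314,092.00.
Subtracting fixed costs: EBIT = £1,314,092.00 − £994,800 = £319,292.00.
Interest = £60,200.00, so EBIT − I = £259,092.00.
Degree of combined leverage = contribution ÷ (EBIT − I) = £1,314,092.00 ÷ £259,092.00 = 5.0719.
%ΔEPS = DCL × %ΔSales = 5.0719 × +9.8% = +49.7%.

+49.7%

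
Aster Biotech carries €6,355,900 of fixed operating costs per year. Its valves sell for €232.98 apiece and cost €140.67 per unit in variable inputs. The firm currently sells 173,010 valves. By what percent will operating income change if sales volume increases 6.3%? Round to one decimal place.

Total contribution margin = 173,010 × €92.31 = €15,970,553.10.
Operating income = contribution − fixed costs = €15,970,553.10 − €6,355,900 = €9,614,653.10.
DOL = contribution ÷ EBIT = €15,970,553.10 ÷ €9,614,653.10 = 1.6611.
%ΔEBIT = DOL × %ΔSales = 1.6611 × +6.3% = +10.5%.

+10.5%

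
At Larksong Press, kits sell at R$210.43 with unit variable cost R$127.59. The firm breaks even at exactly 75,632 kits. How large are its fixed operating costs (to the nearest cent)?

R$6,265,354.88

Contribution margin per unit = R$210.43 − R$127.59 = R$82.84.
Since BE = FC / CM, FC = 75,632 × R$82.84 = R$6,265,354.88.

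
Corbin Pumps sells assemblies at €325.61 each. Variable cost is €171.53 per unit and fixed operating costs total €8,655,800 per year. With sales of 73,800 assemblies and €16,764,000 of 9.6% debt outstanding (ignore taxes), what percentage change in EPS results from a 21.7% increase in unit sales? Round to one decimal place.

+223.1%

Contribution at this volume is 73,800 × €154.08 = €11,371,104.00.
Operating income = contribution − fixed costs = €11,371,104.00 − €8,655,800 = €2,715,304.00.
After interest of €1,609,344.00, pre-tax earnings = €1,105,960.00.
Degree of combined leverage = contribution ÷ (EBIT − I) = €11,371,104.00 ÷ €1,105,960.00 = 10.2817.
EPS therefore changes by 10.2817 × (+21.7%) = +223.1%.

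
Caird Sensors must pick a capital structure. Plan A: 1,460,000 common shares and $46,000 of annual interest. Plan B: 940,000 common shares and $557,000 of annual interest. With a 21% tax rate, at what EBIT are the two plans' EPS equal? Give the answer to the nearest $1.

$1,480,731

Set EPS_A = EPS_B: (EBIT − $46,000)(1 − 0.21) ÷ 1,460,000 = (EBIT − $557,000)(1 − 0.21) ÷ 940,000.
The (1 − t) factor cancels: (EBIT − 46,000) × 940,000 = (EBIT − 557,000) × 1,460,000.
EBIT × (1,460,000 − 940,000) = 557,000 × 1,460,000 − 46,000 × 940,000 = 769,980,000,000, so EBIT = 769,980,000,000 ÷ 520,000 = 1,480,730.77.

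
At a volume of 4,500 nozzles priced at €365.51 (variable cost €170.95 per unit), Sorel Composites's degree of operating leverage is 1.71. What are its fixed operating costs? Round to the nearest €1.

At 4,500 units, contribution = 4,500 × €194.56 = €875,520.00.
Since DOL = CM ÷ EBIT, EBIT = €875,520.00 ÷ 1.71 = €512,000.00.
And FC = contribution − EBIT = €875,520.00 − €512,000.00 = €363,520.

€363,520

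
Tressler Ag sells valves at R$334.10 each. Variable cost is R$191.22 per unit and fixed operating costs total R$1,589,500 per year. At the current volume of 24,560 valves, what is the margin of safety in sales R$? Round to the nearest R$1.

Each unit contributes R$334.10 − R$191.22 = R$142.88. Break-even units = R$1,589,500 ÷ R$142.88 = 11,124.72; break-even revenue = 11,124.72 × R$334.10 = R$3,716,768.97.
Current sales = 24,560 × R$334.10 = R$8,205,496.00.
Margin of safety = R$8,205,496.00 − R$3,716,768.97 = R$4,488,727.

R$4,488,727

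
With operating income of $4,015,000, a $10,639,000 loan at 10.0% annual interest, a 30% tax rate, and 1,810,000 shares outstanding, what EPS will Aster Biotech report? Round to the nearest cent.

Interest = $1,063,900.00, so EBT = $4,015,000 − $1,063,900.00 = $2,951,100.00.
After tax at 30%: net income = $2,951,100.00 × 0.70 = $2,065,770.00.
Per share: $2,065,770.00 / 1,810,000 shares = $1.14.

$1.14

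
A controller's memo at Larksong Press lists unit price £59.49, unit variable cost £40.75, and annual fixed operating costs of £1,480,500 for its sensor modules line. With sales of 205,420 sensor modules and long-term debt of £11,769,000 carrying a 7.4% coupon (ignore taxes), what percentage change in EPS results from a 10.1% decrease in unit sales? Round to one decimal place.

Contribution at this volume is 205,420 × £18.74 = £3,849,570.80.
Operating income = contribution − fixed costs = £3,849,570.80 − £1,480,500 = £2,369,070.80.
Interest = £870,906.00, so EBIT − I = £1,498,164.80.
Degree of combined leverage = contribution ÷ (EBIT − I) = £3,849,570.80 ÷ £1,498,164.80 = 2.5695.
EPS therefore changes by 2.5695 × (-10.1%) = -26.0%.

-26.0%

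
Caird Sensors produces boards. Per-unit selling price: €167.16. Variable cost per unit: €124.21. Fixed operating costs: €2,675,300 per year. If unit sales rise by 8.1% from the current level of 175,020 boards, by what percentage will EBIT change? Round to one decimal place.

+12.6%

At 175,020 units, contribution = 175,020 × €42.95 = €7,517,109.00.
Subtracting fixed costs: EBIT = €7,517,109.00 − €2,675,300 = €4,841,809.00.
Degree of operating leverage = €7,517,109.00 / €4,841,809.00 = 1.5525.
%ΔEBIT = DOL × %ΔSales = 1.5525 × +8.1% = +12.6%.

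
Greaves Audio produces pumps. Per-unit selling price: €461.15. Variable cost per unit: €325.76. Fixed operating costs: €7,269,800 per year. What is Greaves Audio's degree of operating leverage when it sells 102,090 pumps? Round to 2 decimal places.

2.11

Total contribution margin = 102,090 × €135.39 = €13,821,965.10.
EBIT = €13,821,965.10 − €7,269,800 = €6,552,165.10.
Degree of operating leverage = €13,821,965.10 / €6,552,165.10 = 2.1095.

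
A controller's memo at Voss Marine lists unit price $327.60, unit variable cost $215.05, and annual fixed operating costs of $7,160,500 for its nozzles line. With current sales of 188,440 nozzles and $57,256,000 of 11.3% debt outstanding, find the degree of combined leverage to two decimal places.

2.80

At 188,440 units, contribution = 188,440 × $112.55 = $21,208,922.00.
Operating income = contribution − fixed costs = $21,208,922.00 − $7,160,500 = $14,048,422.00. Interest = $6,469,928.00, so EBIT − I = $7,578,494.00.
Degree of total leverage = total CM / (EBIT − interest) = $21,208,922.00 / $7,578,494.00 = 2.7986.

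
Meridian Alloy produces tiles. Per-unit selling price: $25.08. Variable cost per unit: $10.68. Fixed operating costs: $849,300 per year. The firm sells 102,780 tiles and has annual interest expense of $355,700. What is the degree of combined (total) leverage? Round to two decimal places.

5.38

Contribution at this volume is 102,780 × $14.40 = $1,480,032.00.
Operating income = contribution − fixed costs = $1,480,032.00 − $849,300 = $630,732.00. Interest = $355,700.00.
DOL = $1,480,032.00 ÷ $630,732.00 = 2.3465; DFL = $630,732.00 ÷ $275,032.00 = 2.2933.
Combined leverage = 2.3465 × 2.2933 = 5.3812.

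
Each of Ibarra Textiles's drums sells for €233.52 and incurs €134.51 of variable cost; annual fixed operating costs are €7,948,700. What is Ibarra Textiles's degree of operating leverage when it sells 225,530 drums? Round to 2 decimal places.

Contribution at this volume is 225,530 × €99.01 = €22,329,725.30.
Operating income = contribution − fixed costs = €22,329,725.30 − €7,948,700 = €14,381,025.30.
So DOL = total CM / EBIT = €22,329,725.30 / €14,381,025.30 = 1.5527.

1.55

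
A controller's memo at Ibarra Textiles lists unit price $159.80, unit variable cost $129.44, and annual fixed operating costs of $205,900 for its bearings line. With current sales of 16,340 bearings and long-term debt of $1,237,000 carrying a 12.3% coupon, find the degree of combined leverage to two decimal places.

Contribution at this volume is 16,340 × $30.36 = $496,082.40.
Operating income = contribution − fixed costs = $496,082.40 − $205,900 = $290,182.40. Interest = $152,151.00, so EBIT − I = $138,031.40.
DCL = contribution ÷ (EBIT − I) = $496,082.40 ÷ $138,031.40 = 3.5940.

3.59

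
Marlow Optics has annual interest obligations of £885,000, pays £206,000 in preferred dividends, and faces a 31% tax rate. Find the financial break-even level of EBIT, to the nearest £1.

£1,183,551

Grossing the preferred dividend up to pre-tax terms: £206,000 / (1 − 0.31) = £298,550.72.
EPS = 0 when EBIT covers interest plus the pre-tax preferred burden: £885,000 + £298,550.72 = £1,183,550.72.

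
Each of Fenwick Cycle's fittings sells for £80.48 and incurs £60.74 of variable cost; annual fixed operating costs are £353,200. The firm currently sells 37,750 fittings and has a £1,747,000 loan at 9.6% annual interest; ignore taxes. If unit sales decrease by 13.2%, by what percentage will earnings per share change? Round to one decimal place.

-43.9%

At 37,750 units, contribution = 37,750 × £19.74 = £745,185.00.
Operating income = contribution − fixed costs = £745,185.00 − £353,200 = £391,985.00.
Interest = £167,712.00, so EBIT − I = £224,273.00.
Degree of combined leverage = contribution ÷ (EBIT − I) = £745,185.00 ÷ £224,273.00 = 3.3227.
%ΔEPS = DCL × %ΔSales = 3.3227 × -13.2% = -43.9%.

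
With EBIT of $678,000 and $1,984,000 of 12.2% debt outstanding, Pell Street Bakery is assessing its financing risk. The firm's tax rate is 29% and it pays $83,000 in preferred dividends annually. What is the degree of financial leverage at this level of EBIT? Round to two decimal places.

2.13

Annual interest charges come to $242,048.00.
Pre-tax preferred-dividend burden = $83,000 ÷ (1 − 0.29) = $116,901.41.
DFL = EBIT ÷ [EBIT − I − D_p/(1−t)] = $678,000 ÷ [$678,000 − $242,048.00 − $116,901.41] = $678,000 ÷ $319,050.59 = 2.1251.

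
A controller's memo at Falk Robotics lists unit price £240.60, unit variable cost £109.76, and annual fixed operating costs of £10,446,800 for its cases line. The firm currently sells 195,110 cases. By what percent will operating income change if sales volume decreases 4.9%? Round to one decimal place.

-8.3%

At 195,110 units, contribution = 195,110 × £130.84 = £25,528,192.40.
EBIT = £25,528,192.40 − £10,446,800 = £15,081,392.40.
Degree of operating leverage = £25,528,192.40 / £15,081,392.40 = 1.6927.
Operating income changes by 1.6927 × -4.9% = -8.3%.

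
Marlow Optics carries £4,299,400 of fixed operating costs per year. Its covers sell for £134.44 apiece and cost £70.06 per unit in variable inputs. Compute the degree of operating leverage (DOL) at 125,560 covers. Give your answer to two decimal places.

2.14

At 125,560 units, contribution = 125,560 × £64.38 = £8,083,552.80.
Subtracting fixed costs: EBIT = £8,083,552.80 − £4,299,400 = £3,784,152.80.
Degree of operating leverage = £8,083,552.80 / £3,784,152.80 = 2.1362.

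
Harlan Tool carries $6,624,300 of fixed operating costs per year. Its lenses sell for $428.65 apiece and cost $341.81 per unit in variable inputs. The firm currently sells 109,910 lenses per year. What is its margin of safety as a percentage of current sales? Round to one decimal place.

Unit CM = price − variable cost = $428.65 − $341.81 = $86.84. Break-even units = $6,624,300 ÷ $86.84 = 76,281.67; break-even revenue = 76,281.67 × $428.65 = $32,698,136.75.
Actual sales revenue = 109,910 × $428.65 = $47,112,921.50.
Margin of safety = ($47,112,921.50 − $32,698,136.75) ÷ $47,112,921.50 = 30.6%.

30.6%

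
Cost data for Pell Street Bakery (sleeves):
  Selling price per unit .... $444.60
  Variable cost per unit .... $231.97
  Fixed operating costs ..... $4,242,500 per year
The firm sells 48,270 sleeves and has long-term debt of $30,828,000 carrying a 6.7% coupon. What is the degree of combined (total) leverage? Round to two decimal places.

2.59

At 48,270 units, contribution = 48,270 × $212.63 = $10,263,650.10.
Operating income = contribution − fixed costs = $10,263,650.10 − $4,242,500 = $6,021,150.10. Interest = $2,065,476.00, so EBIT − I = $3,955,674.10.
DCL = contribution ÷ (EBIT − I) = $10,263,650.10 ÷ $3,955,674.10 = 2.5947.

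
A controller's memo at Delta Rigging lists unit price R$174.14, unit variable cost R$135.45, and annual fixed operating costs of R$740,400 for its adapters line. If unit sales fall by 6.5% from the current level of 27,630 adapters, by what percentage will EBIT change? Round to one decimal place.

At 27,630 units, contribution = 27,630 × R$38.69 = R$1,069,004.70.
EBIT = R$1,069,004.70 − R$740,400 = R$328,604.70.
So DOL = total CM / EBIT = R$1,069,004.70 / R$328,604.70 = 3.2532.
So EBIT moves 3.2532 × (-6.5%) = -21.1%.

-21.1%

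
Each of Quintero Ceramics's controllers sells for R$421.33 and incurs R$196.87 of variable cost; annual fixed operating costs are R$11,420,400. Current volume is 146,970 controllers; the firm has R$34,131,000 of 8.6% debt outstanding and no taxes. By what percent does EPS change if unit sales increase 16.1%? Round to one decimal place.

+28.5%

Contribution at this volume is 146,970 × R$224.46 = R$32,988,886.20.
EBIT = R$32,988,886.20 − R$11,420,400 = R$21,568,486.20.
Interest = R$2,935,266.00, so EBIT − I = R$18,633,220.20.
Degree of combined leverage = contribution ÷ (EBIT − I) = R$32,988,886.20 ÷ R$18,633,220.20 = 1.7704.
%ΔEPS = DCL × %ΔSales = 1.7704 × +16.1% = +28.5%.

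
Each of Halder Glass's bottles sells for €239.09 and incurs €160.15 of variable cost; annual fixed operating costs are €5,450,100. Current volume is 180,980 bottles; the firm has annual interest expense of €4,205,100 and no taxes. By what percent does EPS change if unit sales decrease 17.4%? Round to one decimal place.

At 180,980 units, contribution = 180,980 × €78.94 = €14,286,561.20.
Operating income = contribution − fixed costs = €14,286,561.20 − €5,450,100 = €8,836,461.20.
After interest of €4,205,100.00, pre-tax earnings = €4,631,361.20.
DCL = total CM / (EBIT − I) = €14,286,561.20 / €4,631,361.20 = 3.0847.
EPS therefore changes by 3.0847 × (-17.4%) = -53.7%.

-53.7%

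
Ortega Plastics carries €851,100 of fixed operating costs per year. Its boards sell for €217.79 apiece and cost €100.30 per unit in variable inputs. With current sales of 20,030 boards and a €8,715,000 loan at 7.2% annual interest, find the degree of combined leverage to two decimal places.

2.69

At 20,030 units, contribution = 20,030 × €117.49 = €2,353,324.70.
Operating income = contribution − fixed costs = €2,353,324.70 − €851,100 = €1,502,224.70. Interest = €627,480.00, so EBIT − I = €874,744.70.
Degree of total leverage = total CM / (EBIT − interest) = €2,353,324.70 / €874,744.70 = 2.6903.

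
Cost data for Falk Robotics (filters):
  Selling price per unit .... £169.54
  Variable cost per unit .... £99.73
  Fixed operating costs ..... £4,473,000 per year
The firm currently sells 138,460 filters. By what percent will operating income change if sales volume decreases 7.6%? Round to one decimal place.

-14.1%

At 138,460 units, contribution = 138,460 × £69.81 = £9,665,892.60.
Subtracting fixed costs: EBIT = £9,665,892.60 − £4,473,000 = £5,192,892.60.
Degree of operating leverage = £9,665,892.60 / £5,192,892.60 = 1.8614.
Operating income changes by 1.8614 × -7.6% = -14.1%.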